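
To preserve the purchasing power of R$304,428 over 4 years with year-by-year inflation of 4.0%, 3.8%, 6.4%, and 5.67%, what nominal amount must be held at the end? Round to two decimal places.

R$369,495.05

Cumulative price-level factor: 1.040 × 1.038 × 1.064 × 1.0567 ≈ 1.2137354262.
The nominal amount required is R$304,428 scaled up by that factor.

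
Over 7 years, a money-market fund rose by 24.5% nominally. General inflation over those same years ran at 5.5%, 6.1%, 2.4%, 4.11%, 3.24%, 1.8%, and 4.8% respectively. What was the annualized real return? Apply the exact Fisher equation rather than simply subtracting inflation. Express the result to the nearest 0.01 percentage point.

Cumulative inflation factor: 1.055 × 1.061 × 1.024 × 1.0411 × 1.0324 × 1.018 × 1.048 ≈ 1.31437.
Nominal growth factor: 1.24500. Real growth factor = 1.24500 / 1.31437 ≈ 0.94722.
Annualized: 0.94722^(1/7) − 1 ≈ -0.00772.

-0.77%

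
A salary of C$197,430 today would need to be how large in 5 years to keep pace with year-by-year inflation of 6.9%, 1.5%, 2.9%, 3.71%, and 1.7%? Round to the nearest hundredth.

C$232,495.13

Cumulative price-level factor: 1.069 × 1.015 × 1.029 × 1.0371 × 1.017 ≈ 1.1776078971.
The nominal amount required is C$197,430 scaled up by that factor.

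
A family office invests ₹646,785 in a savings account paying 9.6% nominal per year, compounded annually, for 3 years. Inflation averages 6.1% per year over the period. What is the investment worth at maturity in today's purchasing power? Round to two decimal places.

Nominal value at maturity: ₹646,785 × (1 + 9.6%)^3 ≈ ₹851,513.63.
Price-level factor over 3 years: (1 + 6.1%)^3 = 1.194389981.
Dividing the nominal maturity value by the price-level factor gives the value in today's money.

₹712,927.64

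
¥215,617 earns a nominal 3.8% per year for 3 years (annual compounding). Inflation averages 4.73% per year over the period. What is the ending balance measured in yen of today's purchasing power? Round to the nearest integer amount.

¥209,924

Nominal value at maturity: ¥215,617 × (1 + 3.8%)^3 ≈ ¥241,143.
Price-level factor over 3 years: (1 + 4.73%)^3 ≈ 1.1487176938.
Dividing the nominal maturity value by the price-level factor gives the value in today's money.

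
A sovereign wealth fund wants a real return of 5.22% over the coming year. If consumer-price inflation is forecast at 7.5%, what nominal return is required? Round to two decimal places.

13.11%

By the Fisher equation, 1 + r_nom = (1 + 5.22%)(1 + 7.5%) = 1.0522 × 1.075 = 1.131115.
So r_nom = 13.1115%.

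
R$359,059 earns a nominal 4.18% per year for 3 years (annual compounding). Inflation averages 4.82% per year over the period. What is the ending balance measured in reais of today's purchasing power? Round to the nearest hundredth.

R$352,522.15

Nominal value at maturity: R$359,059 × (1 + 4.18%)^3 ≈ R$405,993.31.
Price-level factor over 3 years: (1 + 4.82%)^3 ≈ 1.1516817002.
The maturity value deflated by that factor is the answer in today's purchasing power.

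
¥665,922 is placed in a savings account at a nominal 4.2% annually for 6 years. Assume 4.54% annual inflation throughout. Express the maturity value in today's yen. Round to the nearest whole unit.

Nominal value at maturity: ¥665,922 × (1 + 4.2%)^6 ≈ ¥852,373.
Price-level factor over 6 years: (1 + 4.54%)^6 ≈ 1.3052538250.
The maturity value deflated by that factor is the answer in today's purchasing power.

¥653,032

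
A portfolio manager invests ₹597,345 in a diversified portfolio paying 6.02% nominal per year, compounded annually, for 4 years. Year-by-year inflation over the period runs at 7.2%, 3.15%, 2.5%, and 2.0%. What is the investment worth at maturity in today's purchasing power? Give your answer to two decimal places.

₹652,812.37

Nominal value at maturity: ₹597,345 × (1 + 6.02%)^4 ≈ ₹754,703.62.
Price-level factor over 4 years: 1.072 × 1.0315 × 1.025 × 1.020 = 1.156080444.
The maturity value deflated by that factor is the answer in today's purchasing power.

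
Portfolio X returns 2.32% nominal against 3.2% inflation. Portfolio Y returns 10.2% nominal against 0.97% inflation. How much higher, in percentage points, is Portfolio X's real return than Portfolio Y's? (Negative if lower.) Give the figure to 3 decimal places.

Portfolio X real return: 1.0232/1.032 − 1 = -0.8527%.
Portfolio Y real return: 1.102/1.0097 − 1 = 9.1413%.
Difference: -0.8527 − 9.1413 = -9.9940 pp.

-9.994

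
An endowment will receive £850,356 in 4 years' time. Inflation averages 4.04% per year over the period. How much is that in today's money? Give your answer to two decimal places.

£725,770.66

Price-level factor over 4 years: (1 + 4.04%)^4 ≈ 1.1716593810.
Purchasing power today: £850,356 divided by that factor.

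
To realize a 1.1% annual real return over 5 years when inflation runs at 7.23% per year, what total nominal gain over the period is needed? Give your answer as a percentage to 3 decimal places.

49.740%

Required annual nominal rate: (1+1.1%)(1+7.23%) − 1 = 8.40953%.
Cumulative over 5 years: (1 + 0.0840953)^5 − 1 ≈ 0.49740.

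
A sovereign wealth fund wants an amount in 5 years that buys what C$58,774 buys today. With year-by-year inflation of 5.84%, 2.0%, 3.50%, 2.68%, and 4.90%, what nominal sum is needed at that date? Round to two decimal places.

C$70,735.42

Cumulative price-level factor: 1.0584 × 1.020 × 1.0350 × 1.0268 × 1.0490 ≈ 1.2035155361.
Multiplying C$58,774 by the price-level factor gives the future nominal sum.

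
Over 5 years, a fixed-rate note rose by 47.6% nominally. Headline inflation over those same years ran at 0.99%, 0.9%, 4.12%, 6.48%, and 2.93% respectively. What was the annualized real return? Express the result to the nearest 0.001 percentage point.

Cumulative inflation factor: 1.0099 × 1.009 × 1.0412 × 1.0648 × 1.0293 ≈ 1.16282.
Nominal growth factor: 1.47600. Real growth factor = 1.47600 / 1.16282 ≈ 1.26932.
Annualized: 1.26932^(1/5) − 1 ≈ 0.04885.

4.885%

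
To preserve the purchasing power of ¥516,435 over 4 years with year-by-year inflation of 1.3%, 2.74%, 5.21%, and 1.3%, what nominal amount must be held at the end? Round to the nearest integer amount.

Cumulative price-level factor: 1.013 × 1.0274 × 1.0521 × 1.013 ≈ 1.1092143328.
Multiplying ¥516,435 by the price-level factor gives the future nominal sum.

¥572,837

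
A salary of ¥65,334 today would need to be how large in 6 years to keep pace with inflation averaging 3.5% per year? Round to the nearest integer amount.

¥80,312

Cumulative price-level factor: (1+3.5%)^6 ≈ 1.2292553263.
The nominal amount required is ¥65,334 scaled up by that factor.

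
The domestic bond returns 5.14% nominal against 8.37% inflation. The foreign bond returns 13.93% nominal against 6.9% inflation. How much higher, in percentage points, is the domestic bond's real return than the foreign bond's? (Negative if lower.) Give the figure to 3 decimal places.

-9.557

The domestic bond real return: 1.0514/1.0837 − 1 = -2.9805%.
The foreign bond real return: 1.1393/1.069 − 1 = 6.5762%.
Difference: -2.9805 − 6.5762 = -9.5567 pp.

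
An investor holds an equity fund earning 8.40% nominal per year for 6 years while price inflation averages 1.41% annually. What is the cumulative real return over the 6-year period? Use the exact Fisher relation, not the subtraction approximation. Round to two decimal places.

49.17%

The annual real rate is (1+8.40%)/(1+1.41%) − 1 = 6.8928%.
Compounded over 6 years: (1 + 0.068928)^6 − 1 ≈ 0.49173.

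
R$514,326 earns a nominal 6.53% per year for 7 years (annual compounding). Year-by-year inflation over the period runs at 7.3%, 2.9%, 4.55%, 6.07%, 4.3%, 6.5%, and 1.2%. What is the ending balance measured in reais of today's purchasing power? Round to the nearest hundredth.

R$581,829.63

Nominal value at maturity: R$514,326 × (1 + 6.53%)^7 ≈ R$800,833.01.
Price-level factor over 7 years: 1.073 × 1.029 × 1.0455 × 1.0607 × 1.043 × 1.065 × 1.012 ≈ 1.3764046509.
Dividing the nominal maturity value by the price-level factor gives the value in today's money.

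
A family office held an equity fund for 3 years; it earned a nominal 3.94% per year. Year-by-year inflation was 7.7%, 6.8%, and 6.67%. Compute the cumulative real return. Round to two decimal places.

Cumulative inflation factor: 1.077 × 1.068 × 1.0667 ≈ 1.22696.
Nominal growth factor: 1.12292. Real growth factor = 1.12292 / 1.22696 ≈ 0.91521.
Total real return ≈ -8.4794%.

-8.48%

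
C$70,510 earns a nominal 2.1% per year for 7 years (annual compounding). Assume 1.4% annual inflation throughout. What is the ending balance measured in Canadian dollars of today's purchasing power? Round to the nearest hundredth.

C$73,988.67

Nominal value at maturity: C$70,510 × (1 + 2.1%)^7 ≈ C$81,551.30.
Price-level factor over 7 years: (1 + 1.4%)^7 ≈ 1.1022133959.
The maturity value deflated by that factor is the answer in today's purchasing power.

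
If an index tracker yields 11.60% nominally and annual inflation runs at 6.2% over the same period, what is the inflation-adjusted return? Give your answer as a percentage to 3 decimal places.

5.085%

Real return via the Fisher equation: (1 + 11.60%)/(1 + 6.2%) − 1 = 1.1160/1.062 − 1 ≈ 0.05085.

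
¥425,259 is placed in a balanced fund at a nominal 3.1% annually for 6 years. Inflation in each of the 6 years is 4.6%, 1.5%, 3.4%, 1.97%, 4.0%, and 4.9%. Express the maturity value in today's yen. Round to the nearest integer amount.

Nominal value at maturity: ¥425,259 × (1 + 3.1%)^6 ≈ ¥510,747.
Price-level factor over 6 years: 1.046 × 1.015 × 1.034 × 1.0197 × 1.040 × 1.049 ≈ 1.2212357588.
Dividing the nominal maturity value by the price-level factor gives the value in today's money.

¥418,221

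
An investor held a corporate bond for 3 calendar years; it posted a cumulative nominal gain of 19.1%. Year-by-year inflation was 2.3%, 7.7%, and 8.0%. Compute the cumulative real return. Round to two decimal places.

0.09%

Cumulative inflation factor: 1.023 × 1.077 × 1.080 ≈ 1.18991.
Nominal growth factor: 1.19100. Real growth factor = 1.19100 / 1.18991 ≈ 1.00091.
Total real return ≈ 0.0914%.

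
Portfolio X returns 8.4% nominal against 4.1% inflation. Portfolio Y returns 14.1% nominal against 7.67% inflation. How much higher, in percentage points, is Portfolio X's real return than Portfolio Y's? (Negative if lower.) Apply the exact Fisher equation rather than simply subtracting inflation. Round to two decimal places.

-1.84

Portfolio X real return: 1.084/1.041 − 1 = 4.131%.
Portfolio Y real return: 1.141/1.0767 − 1 = 5.972%.
Difference: 4.131 − 5.972 = -1.841 pp.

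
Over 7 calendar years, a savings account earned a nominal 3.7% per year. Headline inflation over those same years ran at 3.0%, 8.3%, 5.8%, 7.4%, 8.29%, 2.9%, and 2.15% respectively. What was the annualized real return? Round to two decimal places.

Cumulative inflation factor: 1.030 × 1.083 × 1.058 × 1.074 × 1.0829 × 1.029 × 1.0215 ≈ 1.44277.
Nominal growth factor: 1.28959. Real growth factor = 1.28959 / 1.44277 ≈ 0.89383.
Annualized: 0.89383^(1/7) − 1 ≈ -0.01591.

-1.59%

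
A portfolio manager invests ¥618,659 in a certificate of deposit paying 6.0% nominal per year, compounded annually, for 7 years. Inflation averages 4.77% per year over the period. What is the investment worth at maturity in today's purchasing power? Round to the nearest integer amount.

¥671,326

Nominal value at maturity: ¥618,659 × (1 + 6.0%)^7 ≈ ¥930,234.
Price-level factor over 7 years: (1 + 4.77%)^7 ≈ 1.3856661485.
The maturity value deflated by that factor is the answer in today's purchasing power.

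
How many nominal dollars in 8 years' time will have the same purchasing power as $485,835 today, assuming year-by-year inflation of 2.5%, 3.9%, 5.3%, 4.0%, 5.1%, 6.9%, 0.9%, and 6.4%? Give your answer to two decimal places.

Cumulative price-level factor: 1.025 × 1.039 × 1.053 × 1.040 × 1.051 × 1.069 × 1.009 × 1.064 ≈ 1.4067416269.
The nominal amount required is $485,835 scaled up by that factor.

$683,444.32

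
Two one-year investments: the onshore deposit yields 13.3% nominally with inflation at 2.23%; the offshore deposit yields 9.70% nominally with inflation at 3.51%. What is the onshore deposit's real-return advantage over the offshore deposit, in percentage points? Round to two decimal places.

4.85

The onshore deposit real return: 1.133/1.0223 − 1 = 10.829%.
The offshore deposit real return: 1.0970/1.0351 − 1 = 5.980%.
Difference: 10.829 − 5.980 = 4.849 pp.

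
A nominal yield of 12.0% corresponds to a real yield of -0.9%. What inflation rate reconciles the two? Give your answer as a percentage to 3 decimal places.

13.017%

From (1+r_nom) = (1+r_real)(1+π), we get 1+π = (1 + 12.0%)/(1 − 0.9%) = 1.120/0.991 ≈ 1.13017.
So π ≈ 13.0172%.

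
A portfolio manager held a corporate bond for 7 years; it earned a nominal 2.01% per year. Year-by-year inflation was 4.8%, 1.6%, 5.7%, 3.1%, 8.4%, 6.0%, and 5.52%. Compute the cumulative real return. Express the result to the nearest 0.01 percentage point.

-18.30%

Cumulative inflation factor: 1.048 × 1.016 × 1.057 × 1.031 × 1.084 × 1.060 × 1.0552 ≈ 1.40688.
Nominal growth factor: 1.14947. Real growth factor = 1.14947 / 1.40688 ≈ 0.81703.
Total real return ≈ -18.2965%.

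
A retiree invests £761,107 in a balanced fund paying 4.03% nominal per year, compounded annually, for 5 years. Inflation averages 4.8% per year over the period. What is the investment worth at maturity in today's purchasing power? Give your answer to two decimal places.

£733,554.35

Nominal value at maturity: £761,107 × (1 + 4.03%)^5 ≈ £927,339.39.
Price-level factor over 5 years: (1 + 4.8%)^5 ≈ 1.2641727169.
The maturity value deflated by that factor is the answer in today's purchasing power.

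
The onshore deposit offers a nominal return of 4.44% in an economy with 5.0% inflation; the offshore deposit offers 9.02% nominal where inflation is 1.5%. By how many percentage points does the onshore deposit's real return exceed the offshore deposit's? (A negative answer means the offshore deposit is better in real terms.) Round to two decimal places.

The onshore deposit real return: 1.0444/1.050 − 1 = -0.533%.
The offshore deposit real return: 1.0902/1.015 − 1 = 7.409%.
Difference: -0.533 − 7.409 = -7.942 pp.

-7.94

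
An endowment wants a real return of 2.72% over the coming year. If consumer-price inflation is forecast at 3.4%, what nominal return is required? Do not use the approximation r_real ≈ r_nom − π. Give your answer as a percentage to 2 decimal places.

6.21%

By the Fisher equation, 1 + r_nom = (1 + 2.72%)(1 + 3.4%) = 1.0272 × 1.034 = 1.0621248.
So r_nom = 6.21248%.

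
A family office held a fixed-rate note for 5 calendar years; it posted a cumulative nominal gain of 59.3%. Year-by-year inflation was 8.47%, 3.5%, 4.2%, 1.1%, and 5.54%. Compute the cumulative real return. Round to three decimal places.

27.623%

Cumulative inflation factor: 1.0847 × 1.035 × 1.042 × 1.011 × 1.0554 ≈ 1.24821.
Nominal growth factor: 1.59300. Real growth factor = 1.59300 / 1.24821 ≈ 1.27623.
Total real return ≈ 27.6233%.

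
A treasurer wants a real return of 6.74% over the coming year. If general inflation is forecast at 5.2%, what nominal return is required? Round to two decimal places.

By the Fisher equation, 1 + r_nom = (1 + 6.74%)(1 + 5.2%) = 1.0674 × 1.052 = 1.1229048.
So r_nom = 12.29048%.

12.29%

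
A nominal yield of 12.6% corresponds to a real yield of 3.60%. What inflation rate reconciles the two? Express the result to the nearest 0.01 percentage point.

8.69%

From (1+r_nom) = (1+r_real)(1+π), we get 1+π = (1 + 12.6%)/(1 + 3.60%) = 1.126/1.0360 ≈ 1.08687.
So π ≈ 8.6873%.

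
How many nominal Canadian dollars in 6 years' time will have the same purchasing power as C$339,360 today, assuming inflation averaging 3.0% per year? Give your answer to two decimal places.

C$405,213.59

Cumulative price-level factor: (1+3.0%)^6 ≈ 1.1940522965.
The nominal amount required is C$339,360 scaled up by that factor.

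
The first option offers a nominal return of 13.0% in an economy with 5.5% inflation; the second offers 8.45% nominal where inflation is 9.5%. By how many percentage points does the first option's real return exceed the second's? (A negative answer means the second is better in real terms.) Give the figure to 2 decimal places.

The first option real return: 1.130/1.055 − 1 = 7.109%.
The second real return: 1.0845/1.095 − 1 = -0.959%.
Difference: 7.109 − (-0.959) = 8.068 pp.

8.07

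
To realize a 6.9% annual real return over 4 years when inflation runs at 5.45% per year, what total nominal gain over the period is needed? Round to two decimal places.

61.47%

Required annual nominal rate: (1+6.9%)(1+5.45%) − 1 = 12.72605%.
Cumulative over 4 years: (1 + 0.1272605)^4 − 1 ≈ 0.61472.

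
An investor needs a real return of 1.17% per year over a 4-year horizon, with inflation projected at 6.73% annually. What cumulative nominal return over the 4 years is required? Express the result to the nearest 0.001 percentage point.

35.942%

Required annual nominal rate: (1+1.17%)(1+6.73%) − 1 = 7.978741%.
Cumulative over 4 years: (1 + 0.07978741)^4 − 1 ≈ 0.35942.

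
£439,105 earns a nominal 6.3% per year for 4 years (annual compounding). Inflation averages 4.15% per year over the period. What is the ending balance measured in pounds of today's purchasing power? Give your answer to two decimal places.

Nominal value at maturity: £439,105 × (1 + 6.3%)^4 ≈ £560,662.41.
Price-level factor over 4 years: (1 + 4.15%)^4 ≈ 1.1766223596.
The maturity value deflated by that factor is the answer in today's purchasing power.

£476,501.58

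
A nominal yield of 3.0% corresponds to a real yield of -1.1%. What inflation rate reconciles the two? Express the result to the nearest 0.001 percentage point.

From (1+r_nom) = (1+r_real)(1+π), we get 1+π = (1 + 3.0%)/(1 − 1.1%) = 1.030/0.989 ≈ 1.04146.
So π ≈ 4.1456%.

4.146%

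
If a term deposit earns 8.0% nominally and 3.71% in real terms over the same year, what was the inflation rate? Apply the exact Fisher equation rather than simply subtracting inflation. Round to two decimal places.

4.14%

From (1+r_nom) = (1+r_real)(1+π), we get 1+π = (1 + 8.0%)/(1 + 3.71%) = 1.080/1.0371 ≈ 1.04137.
So π ≈ 4.1365%.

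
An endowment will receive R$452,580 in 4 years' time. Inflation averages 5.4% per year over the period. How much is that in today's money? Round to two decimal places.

Price-level factor over 4 years: (1 + 5.4%)^4 ≈ 1.2341343591.
Purchasing power today: R$452,580 divided by that factor.

R$366,718.58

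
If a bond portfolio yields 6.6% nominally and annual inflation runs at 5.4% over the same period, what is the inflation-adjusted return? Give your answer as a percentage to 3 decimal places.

1.139%

Real return via the Fisher equation: (1 + 6.6%)/(1 + 5.4%) − 1 = 1.066/1.054 − 1 ≈ 0.01139.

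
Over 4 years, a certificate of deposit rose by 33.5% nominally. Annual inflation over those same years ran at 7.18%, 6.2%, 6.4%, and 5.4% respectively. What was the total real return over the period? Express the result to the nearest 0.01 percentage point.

Cumulative inflation factor: 1.0718 × 1.062 × 1.064 × 1.054 ≈ 1.27650.
Nominal growth factor: 1.33500. Real growth factor = 1.33500 / 1.27650 ≈ 1.04583.
Total real return ≈ 4.5829%.

4.58%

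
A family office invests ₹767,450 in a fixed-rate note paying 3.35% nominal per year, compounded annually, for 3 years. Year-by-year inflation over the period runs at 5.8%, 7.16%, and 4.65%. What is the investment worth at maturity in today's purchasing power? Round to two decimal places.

₹714,042.28

Nominal value at maturity: ₹767,450 × (1 + 3.35%)^3 ≈ ₹847,191.39.
Price-level factor over 3 years: 1.058 × 1.0716 × 1.0465 = 1.1864723052.
Dividing the nominal maturity value by the price-level factor gives the value in today's money.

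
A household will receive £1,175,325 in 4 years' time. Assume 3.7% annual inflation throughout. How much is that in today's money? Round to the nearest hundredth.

£1,016,349.20

Price-level factor over 4 years: (1 + 3.7%)^4 ≈ 1.1564184862.
Purchasing power today: £1,175,325 divided by that factor.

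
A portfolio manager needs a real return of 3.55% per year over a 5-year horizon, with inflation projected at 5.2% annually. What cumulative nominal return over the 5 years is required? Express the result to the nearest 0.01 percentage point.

Required annual nominal rate: (1+3.55%)(1+5.2%) − 1 = 8.9346%.
Cumulative over 5 years: (1 + 0.089346)^5 − 1 ≈ 0.53401.

53.40%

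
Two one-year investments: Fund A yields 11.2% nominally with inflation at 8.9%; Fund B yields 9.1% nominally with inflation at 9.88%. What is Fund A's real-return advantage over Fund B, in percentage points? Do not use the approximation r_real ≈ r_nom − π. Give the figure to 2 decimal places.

Fund A real return: 1.112/1.089 − 1 = 2.112%.
Fund B real return: 1.091/1.0988 − 1 = -0.710%.
Difference: 2.112 − (-0.710) = 2.822 pp.

2.82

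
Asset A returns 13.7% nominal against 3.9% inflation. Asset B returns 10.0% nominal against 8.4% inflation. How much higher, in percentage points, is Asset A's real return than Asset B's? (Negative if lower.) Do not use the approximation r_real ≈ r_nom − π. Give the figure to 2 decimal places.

Asset A real return: 1.137/1.039 − 1 = 9.432%.
Asset B real return: 1.100/1.084 − 1 = 1.476%.
Difference: 9.432 − 1.476 = 7.956 pp.

7.96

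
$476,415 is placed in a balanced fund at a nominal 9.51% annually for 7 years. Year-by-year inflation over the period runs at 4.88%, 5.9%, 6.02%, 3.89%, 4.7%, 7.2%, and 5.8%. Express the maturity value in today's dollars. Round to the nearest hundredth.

$619,419.05

Nominal value at maturity: $476,415 × (1 + 9.51%)^7 ≈ $899,832.92.
Price-level factor over 7 years: 1.0488 × 1.059 × 1.0602 × 1.0389 × 1.047 × 1.072 × 1.058 ≈ 1.4527046266.
Dividing the nominal maturity value by the price-level factor gives the value in today's money.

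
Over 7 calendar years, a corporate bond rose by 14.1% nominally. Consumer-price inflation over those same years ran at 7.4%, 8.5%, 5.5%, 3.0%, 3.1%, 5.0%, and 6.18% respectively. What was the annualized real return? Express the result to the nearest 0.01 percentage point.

Cumulative inflation factor: 1.074 × 1.085 × 1.055 × 1.030 × 1.031 × 1.050 × 1.0618 ≈ 1.45551.
Nominal growth factor: 1.14100. Real growth factor = 1.14100 / 1.45551 ≈ 0.78392.
Annualized: 0.78392^(1/7) − 1 ≈ -0.03418.

-3.42%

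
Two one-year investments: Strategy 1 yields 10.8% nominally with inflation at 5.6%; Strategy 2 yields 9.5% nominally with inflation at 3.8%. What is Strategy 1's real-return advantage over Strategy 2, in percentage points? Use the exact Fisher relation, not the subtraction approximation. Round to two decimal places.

-0.57

Strategy 1 real return: 1.108/1.056 − 1 = 4.924%.
Strategy 2 real return: 1.095/1.038 − 1 = 5.491%.
Difference: 4.924 − 5.491 = -0.567 pp.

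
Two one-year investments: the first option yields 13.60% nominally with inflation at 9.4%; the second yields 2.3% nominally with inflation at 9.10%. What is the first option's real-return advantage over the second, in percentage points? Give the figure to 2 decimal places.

10.07

The first option real return: 1.1360/1.094 − 1 = 3.839%.
The second real return: 1.023/1.0910 − 1 = -6.233%.
Difference: 3.839 − (-6.233) = 10.072 pp.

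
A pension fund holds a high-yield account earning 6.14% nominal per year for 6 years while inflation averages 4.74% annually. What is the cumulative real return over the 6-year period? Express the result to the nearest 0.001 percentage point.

8.293%

The annual real rate is (1+6.14%)/(1+4.74%) − 1 = 1.3366%.
Compounded over 6 years: (1 + 0.013366)^6 − 1 ≈ 0.08293.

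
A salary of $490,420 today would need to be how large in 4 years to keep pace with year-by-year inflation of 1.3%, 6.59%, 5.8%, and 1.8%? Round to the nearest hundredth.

$570,331.72

Cumulative price-level factor: 1.013 × 1.0659 × 1.058 × 1.018 ≈ 1.1629454752.
Multiplying $490,420 by the price-level factor gives the future nominal sum.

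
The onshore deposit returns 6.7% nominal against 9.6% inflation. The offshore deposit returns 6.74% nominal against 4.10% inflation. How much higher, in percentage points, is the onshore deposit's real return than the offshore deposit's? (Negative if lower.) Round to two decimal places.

The onshore deposit real return: 1.067/1.096 − 1 = -2.646%.
The offshore deposit real return: 1.0674/1.0410 − 1 = 2.536%.
Difference: -2.646 − 2.536 = -5.182 pp.

-5.18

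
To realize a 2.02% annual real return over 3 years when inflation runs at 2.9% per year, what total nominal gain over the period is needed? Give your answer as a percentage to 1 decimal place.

15.7%

Required annual nominal rate: (1+2.02%)(1+2.9%) − 1 = 4.97858%.
Cumulative over 3 years: (1 + 0.0497858)^3 − 1 ≈ 0.15692.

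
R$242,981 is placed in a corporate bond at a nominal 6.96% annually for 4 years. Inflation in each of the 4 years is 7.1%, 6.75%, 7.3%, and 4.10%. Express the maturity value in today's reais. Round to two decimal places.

R$249,029.09

Nominal value at maturity: R$242,981 × (1 + 6.96%)^4 ≈ R$318,022.53.
Price-level factor over 4 years: 1.071 × 1.0675 × 1.073 × 1.0410 ≈ 1.2770497195.
Dividing the nominal maturity value by the price-level factor gives the value in today's money.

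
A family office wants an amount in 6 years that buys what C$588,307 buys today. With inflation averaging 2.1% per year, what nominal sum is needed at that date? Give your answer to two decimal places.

C$666,436.03

Cumulative price-level factor: (1+2.1%)^6 ≈ 1.1328031618.
The nominal amount required is C$588,307 scaled up by that factor.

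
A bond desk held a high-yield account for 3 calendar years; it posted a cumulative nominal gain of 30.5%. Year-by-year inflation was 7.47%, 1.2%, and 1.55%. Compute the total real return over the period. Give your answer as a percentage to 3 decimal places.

18.158%

Cumulative inflation factor: 1.0747 × 1.012 × 1.0155 ≈ 1.10445.
Nominal growth factor: 1.30500. Real growth factor = 1.30500 / 1.10445 ≈ 1.18158.
Total real return ≈ 18.1579%.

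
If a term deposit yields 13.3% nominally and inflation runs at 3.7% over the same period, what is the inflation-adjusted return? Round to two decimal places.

Real return via the Fisher equation: (1 + 13.3%)/(1 + 3.7%) − 1 = 1.133/1.037 − 1 ≈ 0.09257.

9.26%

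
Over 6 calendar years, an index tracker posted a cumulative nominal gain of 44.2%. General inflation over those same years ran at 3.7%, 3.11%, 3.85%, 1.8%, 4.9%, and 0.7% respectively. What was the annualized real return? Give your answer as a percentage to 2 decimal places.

Cumulative inflation factor: 1.037 × 1.0311 × 1.0385 × 1.018 × 1.049 × 1.007 ≈ 1.19409.
Nominal growth factor: 1.44200. Real growth factor = 1.44200 / 1.19409 ≈ 1.20761.
Annualized: 1.20761^(1/6) − 1 ≈ 0.03194.

3.19%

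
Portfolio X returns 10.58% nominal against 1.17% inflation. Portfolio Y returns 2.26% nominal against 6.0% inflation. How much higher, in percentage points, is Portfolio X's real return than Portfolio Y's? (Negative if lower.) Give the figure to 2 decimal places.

Portfolio X real return: 1.1058/1.0117 − 1 = 9.301%.
Portfolio Y real return: 1.0226/1.060 − 1 = -3.528%.
Difference: 9.301 − (-3.528) = 12.829 pp.

12.83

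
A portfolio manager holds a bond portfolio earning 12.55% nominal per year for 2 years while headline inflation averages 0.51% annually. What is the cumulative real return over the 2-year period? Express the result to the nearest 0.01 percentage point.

The annual real rate is (1+12.55%)/(1+0.51%) − 1 = 11.9789%.
Compounded over 2 years: (1 + 0.119789)^2 − 1 ≈ 0.25393.

25.39%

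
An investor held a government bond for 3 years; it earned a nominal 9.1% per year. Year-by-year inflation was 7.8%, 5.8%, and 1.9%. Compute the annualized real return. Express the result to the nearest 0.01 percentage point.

Cumulative inflation factor: 1.078 × 1.058 × 1.019 ≈ 1.16219.
Nominal growth factor: 1.29860. Real growth factor = 1.29860 / 1.16219 ≈ 1.11737.
Annualized: 1.11737^(1/3) − 1 ≈ 0.03768.

3.77%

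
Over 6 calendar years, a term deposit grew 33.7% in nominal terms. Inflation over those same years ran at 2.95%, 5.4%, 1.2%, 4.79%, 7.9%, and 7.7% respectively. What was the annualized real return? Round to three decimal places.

Cumulative inflation factor: 1.0295 × 1.054 × 1.012 × 1.0479 × 1.079 × 1.077 ≈ 1.33722.
Nominal growth factor: 1.33700. Real growth factor = 1.33700 / 1.33722 ≈ 0.99983.
Annualized: 0.99983^(1/6) − 1 ≈ -0.00003.

-0.003%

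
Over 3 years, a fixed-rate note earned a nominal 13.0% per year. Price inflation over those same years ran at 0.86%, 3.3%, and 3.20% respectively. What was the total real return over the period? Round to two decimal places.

34.20%

Cumulative inflation factor: 1.0086 × 1.033 × 1.0320 ≈ 1.07522.
Nominal growth factor: 1.44290. Real growth factor = 1.44290 / 1.07522 ≈ 1.34195.
Total real return ≈ 34.1950%.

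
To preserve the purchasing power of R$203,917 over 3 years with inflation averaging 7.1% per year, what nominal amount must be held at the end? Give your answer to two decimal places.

Cumulative price-level factor: (1+7.1%)^3 = 1.228480911.
Multiplying R$203,917 by the price-level factor gives the future nominal sum.

R$250,508.14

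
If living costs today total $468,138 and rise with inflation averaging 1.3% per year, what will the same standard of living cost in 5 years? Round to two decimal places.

$499,368.48

Cumulative price-level factor: (1+1.3%)^5 ≈ 1.0667121132.
The nominal amount required is $468,138 scaled up by that factor.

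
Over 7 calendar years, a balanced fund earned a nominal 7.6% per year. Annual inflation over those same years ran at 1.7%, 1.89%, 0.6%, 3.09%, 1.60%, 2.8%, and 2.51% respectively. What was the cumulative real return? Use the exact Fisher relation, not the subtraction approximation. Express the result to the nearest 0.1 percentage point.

45.1%

Cumulative inflation factor: 1.017 × 1.0189 × 1.006 × 1.0309 × 1.0160 × 1.028 × 1.0251 ≈ 1.15059.
Nominal growth factor: 1.66988. Real growth factor = 1.66988 / 1.15059 ≈ 1.45133.
Total real return ≈ 45.1329%.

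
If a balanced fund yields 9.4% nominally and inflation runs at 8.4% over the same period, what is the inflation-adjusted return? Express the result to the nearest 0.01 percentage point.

Real return via the Fisher equation: (1 + 9.4%)/(1 + 8.4%) − 1 = 1.094/1.084 − 1 ≈ 0.00923.

0.92%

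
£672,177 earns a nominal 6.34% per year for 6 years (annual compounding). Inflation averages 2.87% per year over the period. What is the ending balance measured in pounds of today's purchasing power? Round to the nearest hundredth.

£820,221.49

Nominal value at maturity: £672,177 × (1 + 6.34%)^6 ≈ £971,994.00.
Price-level factor over 6 years: (1 + 2.87%)^6 ≈ 1.1850384424.
Dividing the nominal maturity value by the price-level factor gives the value in today's money.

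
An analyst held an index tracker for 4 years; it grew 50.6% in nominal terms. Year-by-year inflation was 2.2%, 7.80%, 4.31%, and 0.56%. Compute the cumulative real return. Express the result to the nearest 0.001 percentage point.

30.318%

Cumulative inflation factor: 1.022 × 1.0780 × 1.0431 × 1.0056 ≈ 1.15564.
Nominal growth factor: 1.50600. Real growth factor = 1.50600 / 1.15564 ≈ 1.30318.
Total real return ≈ 30.3179%.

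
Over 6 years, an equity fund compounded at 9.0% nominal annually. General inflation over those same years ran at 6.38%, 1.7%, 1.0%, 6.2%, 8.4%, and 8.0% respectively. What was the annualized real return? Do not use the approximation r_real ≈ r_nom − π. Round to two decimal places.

3.57%

Cumulative inflation factor: 1.0638 × 1.017 × 1.010 × 1.062 × 1.084 × 1.080 ≈ 1.35856.
Nominal growth factor: 1.67710. Real growth factor = 1.67710 / 1.35856 ≈ 1.23447.
Annualized: 1.23447^(1/6) − 1 ≈ 0.03573.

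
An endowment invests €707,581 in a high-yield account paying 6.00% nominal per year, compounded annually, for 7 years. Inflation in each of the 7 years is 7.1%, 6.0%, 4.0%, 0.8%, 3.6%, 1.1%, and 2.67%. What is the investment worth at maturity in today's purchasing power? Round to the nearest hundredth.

Nominal value at maturity: €707,581 × (1 + 6.00%)^7 ≈ €1,063,940.20.
Price-level factor over 7 years: 1.071 × 1.060 × 1.040 × 1.008 × 1.036 × 1.011 × 1.0267 ≈ 1.2798046404.
Dividing the nominal maturity value by the price-level factor gives the value in today's money.

€831,330.16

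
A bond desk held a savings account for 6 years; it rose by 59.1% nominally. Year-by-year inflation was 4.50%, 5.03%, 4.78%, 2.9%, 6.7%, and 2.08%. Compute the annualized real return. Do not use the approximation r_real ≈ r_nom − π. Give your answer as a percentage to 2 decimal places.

3.57%

Cumulative inflation factor: 1.0450 × 1.0503 × 1.0478 × 1.029 × 1.067 × 1.0208 ≈ 1.28893.
Nominal growth factor: 1.59100. Real growth factor = 1.59100 / 1.28893 ≈ 1.23436.
Annualized: 1.23436^(1/6) − 1 ≈ 0.03572.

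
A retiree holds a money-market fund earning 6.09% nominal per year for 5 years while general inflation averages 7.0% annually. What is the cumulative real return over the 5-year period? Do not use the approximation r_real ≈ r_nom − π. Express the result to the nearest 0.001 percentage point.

-4.181%

The annual real rate is (1+6.09%)/(1+7.0%) − 1 = -0.8505%.
Compounded over 5 years: (1 + -0.008505)^5 − 1 ≈ -0.04181.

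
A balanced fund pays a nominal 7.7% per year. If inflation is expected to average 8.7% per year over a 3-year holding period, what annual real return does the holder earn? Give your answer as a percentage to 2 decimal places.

With constant rates the annual real return is the same each year: (1+7.7%)/(1+8.7%) − 1 = -0.00920.

-0.92%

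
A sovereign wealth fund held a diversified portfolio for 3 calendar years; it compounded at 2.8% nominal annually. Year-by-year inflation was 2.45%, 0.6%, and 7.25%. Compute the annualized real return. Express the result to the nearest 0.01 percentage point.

Cumulative inflation factor: 1.0245 × 1.006 × 1.0725 ≈ 1.10537.
Nominal growth factor: 1.08637. Real growth factor = 1.08637 / 1.10537 ≈ 0.98282.
Annualized: 0.98282^(1/3) − 1 ≈ -0.00576.

-0.58%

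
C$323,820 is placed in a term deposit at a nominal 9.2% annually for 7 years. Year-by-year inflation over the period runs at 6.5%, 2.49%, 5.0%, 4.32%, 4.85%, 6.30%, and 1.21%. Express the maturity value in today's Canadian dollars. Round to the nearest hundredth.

Nominal value at maturity: C$323,820 × (1 + 9.2%)^7 ≈ C$599,600.71.
Price-level factor over 7 years: 1.065 × 1.0249 × 1.050 × 1.0432 × 1.0485 × 1.0630 × 1.0121 ≈ 1.3486929973.
The maturity value deflated by that factor is the answer in today's purchasing power.

C$444,579.09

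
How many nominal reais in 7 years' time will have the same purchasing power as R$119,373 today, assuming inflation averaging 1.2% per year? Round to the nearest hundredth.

R$129,768.62

Cumulative price-level factor: (1+1.2%)^7 ≈ 1.0870852110.
Multiplying R$119,373 by the price-level factor gives the future nominal sum.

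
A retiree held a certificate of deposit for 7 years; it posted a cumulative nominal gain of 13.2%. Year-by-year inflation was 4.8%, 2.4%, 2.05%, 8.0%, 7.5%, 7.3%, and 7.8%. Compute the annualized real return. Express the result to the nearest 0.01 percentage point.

Cumulative inflation factor: 1.048 × 1.024 × 1.0205 × 1.080 × 1.075 × 1.073 × 1.078 ≈ 1.47070.
Nominal growth factor: 1.13200. Real growth factor = 1.13200 / 1.47070 ≈ 0.76970.
Annualized: 0.76970^(1/7) − 1 ≈ -0.03670.

-3.67%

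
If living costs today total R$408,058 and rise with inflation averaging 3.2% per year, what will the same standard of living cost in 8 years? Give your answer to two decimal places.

Cumulative price-level factor: (1+3.2%)^8 ≈ 1.2865823177.
The nominal amount required is R$408,058 scaled up by that factor.

R$525,000.21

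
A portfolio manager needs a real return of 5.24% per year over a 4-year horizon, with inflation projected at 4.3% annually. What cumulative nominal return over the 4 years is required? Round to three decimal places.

Required annual nominal rate: (1+5.24%)(1+4.3%) − 1 = 9.76532%.
Cumulative over 4 years: (1 + 0.0976532)^4 − 1 ≈ 0.45165.

45.165%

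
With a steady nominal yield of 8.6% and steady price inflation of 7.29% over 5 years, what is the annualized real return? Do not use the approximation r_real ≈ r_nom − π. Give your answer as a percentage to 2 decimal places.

1.22%

With constant rates the annual real return is the same each year: (1+8.6%)/(1+7.29%) − 1 = 0.01221.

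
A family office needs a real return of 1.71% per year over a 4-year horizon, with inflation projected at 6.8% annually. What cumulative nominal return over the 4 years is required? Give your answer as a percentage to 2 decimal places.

Required annual nominal rate: (1+1.71%)(1+6.8%) − 1 = 8.62628%.
Cumulative over 4 years: (1 + 0.0862628)^4 − 1 ≈ 0.39232.

39.23%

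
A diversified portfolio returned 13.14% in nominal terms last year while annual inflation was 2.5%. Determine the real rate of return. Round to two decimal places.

10.38%

Real return via the Fisher equation: (1 + 13.14%)/(1 + 2.5%) − 1 = 1.1314/1.025 − 1 ≈ 0.10380.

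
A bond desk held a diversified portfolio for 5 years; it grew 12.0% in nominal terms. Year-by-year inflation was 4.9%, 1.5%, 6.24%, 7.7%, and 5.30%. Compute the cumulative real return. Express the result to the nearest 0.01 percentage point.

Cumulative inflation factor: 1.049 × 1.015 × 1.0624 × 1.077 × 1.0530 ≈ 1.28284.
Nominal growth factor: 1.12000. Real growth factor = 1.12000 / 1.28284 ≈ 0.87306.
Total real return ≈ -12.6939%.

-12.69%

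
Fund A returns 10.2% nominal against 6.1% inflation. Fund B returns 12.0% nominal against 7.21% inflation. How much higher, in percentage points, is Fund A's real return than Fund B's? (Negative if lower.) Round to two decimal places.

-0.60

Fund A real return: 1.102/1.061 − 1 = 3.864%.
Fund B real return: 1.120/1.0721 − 1 = 4.468%.
Difference: 3.864 − 4.468 = -0.604 pp.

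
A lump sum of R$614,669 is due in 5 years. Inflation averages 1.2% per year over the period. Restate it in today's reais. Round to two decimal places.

R$579,080.24

Price-level factor over 5 years: (1 + 1.2%)^5 ≈ 1.0614573839.
Purchasing power today: R$614,669 divided by that factor.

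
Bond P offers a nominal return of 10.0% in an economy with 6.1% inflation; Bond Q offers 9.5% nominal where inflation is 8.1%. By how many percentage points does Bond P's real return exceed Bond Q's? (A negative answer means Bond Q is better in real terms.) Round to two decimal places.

2.38

Bond P real return: 1.100/1.061 − 1 = 3.676%.
Bond Q real return: 1.095/1.081 − 1 = 1.295%.
Difference: 3.676 − 1.295 = 2.381 pp.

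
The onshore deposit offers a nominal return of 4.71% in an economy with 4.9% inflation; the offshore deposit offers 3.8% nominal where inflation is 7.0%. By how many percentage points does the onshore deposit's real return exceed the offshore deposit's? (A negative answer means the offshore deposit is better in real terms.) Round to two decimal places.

The onshore deposit real return: 1.0471/1.049 − 1 = -0.181%.
The offshore deposit real return: 1.038/1.070 − 1 = -2.991%.
Difference: -0.181 − (-2.991) = 2.810 pp.

2.81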